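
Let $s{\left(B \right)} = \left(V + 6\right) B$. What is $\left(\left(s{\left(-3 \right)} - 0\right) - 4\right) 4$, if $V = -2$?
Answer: $-64$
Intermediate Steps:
$s{\left(B \right)} = 4 B$ ($s{\left(B \right)} = \left(-2 + 6\right) B = 4 B$)
$\left(\left(s{\left(-3 \right)} - 0\right) - 4\right) 4 = \left(\left(4 \left(-3\right) - 0\right) - 4\right) 4 = \left(\left(-12 + 0\right) - 4\right) 4 = \left(-12 - 4\right) 4 = \left(-16\right) 4 = -64$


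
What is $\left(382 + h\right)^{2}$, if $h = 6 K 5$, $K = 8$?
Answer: $386884$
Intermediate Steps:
$h = 240$ ($h = 6 \cdot 8 \cdot 5 = 48 \cdot 5 = 240$)
$\left(382 + h\right)^{2} = \left(382 + 240\right)^{2} = 622^{2} = 386884$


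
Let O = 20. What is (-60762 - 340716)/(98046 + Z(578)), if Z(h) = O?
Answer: -200739/49033 ≈ -4.0940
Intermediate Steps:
Z(h) = 20
(-60762 - 340716)/(98046 + Z(578)) = (-60762 - 340716)/(98046 + 20) = -401478/98066 = -401478*1/98066 = -200739/49033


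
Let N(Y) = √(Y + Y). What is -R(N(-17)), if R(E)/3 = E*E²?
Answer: 102*I*√34 ≈ 594.76*I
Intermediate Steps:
N(Y) = √2*√Y (N(Y) = √(2*Y) = √2*√Y)
R(E) = 3*E³ (R(E) = 3*(E*E²) = 3*E³)
-R(N(-17)) = -3*(√2*√(-17))³ = -3*(√2*(I*√17))³ = -3*(I*√34)³ = -3*(-34*I*√34) = -(-102)*I*√34 = 102*I*√34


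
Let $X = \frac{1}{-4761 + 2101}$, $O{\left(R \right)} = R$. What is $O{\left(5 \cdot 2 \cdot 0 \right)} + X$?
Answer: $- \frac{1}{2660} \approx -0.00037594$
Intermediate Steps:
$X = - \frac{1}{2660}$ ($X = \frac{1}{-2660} = - \frac{1}{2660} \approx -0.00037594$)
$O{\left(5 \cdot 2 \cdot 0 \right)} + X = 5 \cdot 2 \cdot 0 - \frac{1}{2660} = 10 \cdot 0 - \frac{1}{2660} = 0 - \frac{1}{2660} = - \frac{1}{2660}$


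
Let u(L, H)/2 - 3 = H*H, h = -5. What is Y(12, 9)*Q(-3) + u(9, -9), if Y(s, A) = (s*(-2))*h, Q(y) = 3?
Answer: 528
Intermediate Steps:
u(L, H) = 6 + 2*H**2 (u(L, H) = 6 + 2*(H*H) = 6 + 2*H**2)
Y(s, A) = 10*s (Y(s, A) = (s*(-2))*(-5) = -2*s*(-5) = 10*s)
Y(12, 9)*Q(-3) + u(9, -9) = (10*12)*3 + (6 + 2*(-9)**2) = 120*3 + (6 + 2*81) = 360 + (6 + 162) = 360 + 168 = 528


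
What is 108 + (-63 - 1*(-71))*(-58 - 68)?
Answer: -900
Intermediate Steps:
108 + (-63 - 1*(-71))*(-58 - 68) = 108 + (-63 + 71)*(-126) = 108 + 8*(-126) = 108 - 1008 = -900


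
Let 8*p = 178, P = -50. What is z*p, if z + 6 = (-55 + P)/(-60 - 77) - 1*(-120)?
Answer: 1399347/548 ≈ 2553.6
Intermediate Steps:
p = 89/4 (p = (⅛)*178 = 89/4 ≈ 22.250)
z = 15723/137 (z = -6 + ((-55 - 50)/(-60 - 77) - 1*(-120)) = -6 + (-105/(-137) + 120) = -6 + (-105*(-1/137) + 120) = -6 + (105/137 + 120) = -6 + 16545/137 = 15723/137 ≈ 114.77)
z*p = (15723/137)*(89/4) = 1399347/548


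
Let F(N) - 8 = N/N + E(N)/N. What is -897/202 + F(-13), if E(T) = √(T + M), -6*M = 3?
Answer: 921/202 - 3*I*√6/26 ≈ 4.5594 - 0.28263*I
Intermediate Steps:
M = -½ (M = -⅙*3 = -½ ≈ -0.50000)
E(T) = √(-½ + T) (E(T) = √(T - ½) = √(-½ + T))
F(N) = 9 + √(-2 + 4*N)/(2*N) (F(N) = 8 + (N/N + (√(-2 + 4*N)/2)/N) = 8 + (1 + √(-2 + 4*N)/(2*N)) = 9 + √(-2 + 4*N)/(2*N))
-897/202 + F(-13) = -897/202 + (9 + (½)*√(-2 + 4*(-13))/(-13)) = (1/202)*(-897) + (9 + (½)*(-1/13)*√(-2 - 52)) = -897/202 + (9 + (½)*(-1/13)*√(-54)) = -897/202 + (9 + (½)*(-1/13)*(3*I*√6)) = -897/202 + (9 - 3*I*√6/26) = 921/202 - 3*I*√6/26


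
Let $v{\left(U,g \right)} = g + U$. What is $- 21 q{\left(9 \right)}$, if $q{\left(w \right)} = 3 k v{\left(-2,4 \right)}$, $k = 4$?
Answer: $-504$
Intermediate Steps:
$v{\left(U,g \right)} = U + g$
$q{\left(w \right)} = 24$ ($q{\left(w \right)} = 3 \cdot 4 \left(-2 + 4\right) = 12 \cdot 2 = 24$)
$- 21 q{\left(9 \right)} = \left(-21\right) 24 = -504$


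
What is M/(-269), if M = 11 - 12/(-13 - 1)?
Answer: -83/1883 ≈ -0.044079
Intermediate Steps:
M = 83/7 (M = 11 - 12/(-14) = 11 - 1/14*(-12) = 11 + 6/7 = 83/7 ≈ 11.857)
M/(-269) = (83/7)/(-269) = (83/7)*(-1/269) = -83/1883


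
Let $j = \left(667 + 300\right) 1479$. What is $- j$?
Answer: $-1430193$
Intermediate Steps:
$j = 1430193$ ($j = 967 \cdot 1479 = 1430193$)
$- j = \left(-1\right) 1430193 = -1430193$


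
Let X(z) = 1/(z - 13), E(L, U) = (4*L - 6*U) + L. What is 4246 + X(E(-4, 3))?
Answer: 216545/51 ≈ 4246.0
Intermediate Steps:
E(L, U) = -6*U + 5*L (E(L, U) = (-6*U + 4*L) + L = -6*U + 5*L)
X(z) = 1/(-13 + z)
4246 + X(E(-4, 3)) = 4246 + 1/(-13 + (-6*3 + 5*(-4))) = 4246 + 1/(-13 + (-18 - 20)) = 4246 + 1/(-13 - 38) = 4246 + 1/(-51) = 4246 - 1/51 = 216545/51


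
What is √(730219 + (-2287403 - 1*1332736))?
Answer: 8*I*√45155 ≈ 1700.0*I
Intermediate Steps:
√(730219 + (-2287403 - 1*1332736)) = √(730219 + (-2287403 - 1332736)) = √(730219 - 3620139) = √(-2889920) = 8*I*√45155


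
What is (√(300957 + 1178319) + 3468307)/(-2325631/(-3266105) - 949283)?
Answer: -11327854834235/3100455627084 - 3266105*√41091/516742604514 ≈ -3.6549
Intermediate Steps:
(√(300957 + 1178319) + 3468307)/(-2325631/(-3266105) - 949283) = (√1479276 + 3468307)/(-2325631*(-1/3266105) - 949283) = (6*√41091 + 3468307)/(2325631/3266105 - 949283) = (3468307 + 6*√41091)/(-3100455627084/3266105) = (3468307 + 6*√41091)*(-3266105/3100455627084) = -11327854834235/3100455627084 - 3266105*√41091/516742604514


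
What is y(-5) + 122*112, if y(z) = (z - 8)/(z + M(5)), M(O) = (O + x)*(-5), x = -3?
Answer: 204973/15 ≈ 13665.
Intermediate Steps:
M(O) = 15 - 5*O (M(O) = (O - 3)*(-5) = (-3 + O)*(-5) = 15 - 5*O)
y(z) = (-8 + z)/(-10 + z) (y(z) = (z - 8)/(z + (15 - 5*5)) = (-8 + z)/(z + (15 - 25)) = (-8 + z)/(z - 10) = (-8 + z)/(-10 + z))
y(-5) + 122*112 = (-8 - 5)/(-10 - 5) + 122*112 = -13/(-15) + 13664 = -1/15*(-13) + 13664 = 13/15 + 13664 = 204973/15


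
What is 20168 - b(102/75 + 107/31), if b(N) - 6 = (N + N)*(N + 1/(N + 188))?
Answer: 1805395259238622/89750793125 ≈ 20116.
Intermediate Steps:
b(N) = 6 + 2*N*(N + 1/(188 + N)) (b(N) = 6 + (N + N)*(N + 1/(N + 188)) = 6 + (2*N)*(N + 1/(188 + N)) = 6 + 2*N*(N + 1/(188 + N)))
20168 - b(102/75 + 107/31) = 20168 - 2*(564 + (102/75 + 107/31)³ + 4*(102/75 + 107/31) + 188*(102/75 + 107/31)²)/(188 + (102/75 + 107/31)) = 20168 - 2*(564 + (102*(1/75) + 107*(1/31))³ + 4*(102*(1/75) + 107*(1/31)) + 188*(102*(1/75) + 107*(1/31))²)/(188 + (102*(1/75) + 107*(1/31))) = 20168 - 2*(564 + (34/25 + 107/31)³ + 4*(34/25 + 107/31) + 188*(34/25 + 107/31)²)/(188 + (34/25 + 107/31)) = 20168 - 2*(564 + (3729/775)³ + 4*(3729/775) + 188*(3729/775)²)/(188 + 3729/775) = 20168 - 2*(564 + 51853389489/465484375 + 14916/775 + 188*(13905441/600625))/149429/775 = 20168 - 2*775*(564 + 51853389489/465484375 + 14916/775 + 2614222908/600625)/149429 = 20168 - 2*775*2349368253189/(149429*465484375) = 20168 - 1*4698736506378/89750793125 = 20168 - 4698736506378/89750793125 = 1805395259238622/89750793125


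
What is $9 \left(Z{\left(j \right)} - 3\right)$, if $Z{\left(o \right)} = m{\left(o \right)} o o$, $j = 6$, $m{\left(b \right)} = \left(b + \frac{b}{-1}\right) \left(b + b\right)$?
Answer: $-27$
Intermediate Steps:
$m{\left(b \right)} = 0$ ($m{\left(b \right)} = \left(b + b \left(-1\right)\right) 2 b = \left(b - b\right) 2 b = 0 \cdot 2 b = 0$)
$Z{\left(o \right)} = 0$ ($Z{\left(o \right)} = 0 o o = 0 o = 0$)
$9 \left(Z{\left(j \right)} - 3\right) = 9 \left(0 - 3\right) = 9 \left(-3\right) = -27$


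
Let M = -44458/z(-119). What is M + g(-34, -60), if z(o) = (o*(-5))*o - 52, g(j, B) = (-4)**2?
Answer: 1178170/70857 ≈ 16.627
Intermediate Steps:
g(j, B) = 16
z(o) = -52 - 5*o**2 (z(o) = (-5*o)*o - 52 = -5*o**2 - 52 = -52 - 5*o**2)
M = 44458/70857 (M = -44458/(-52 - 5*(-119)**2) = -44458/(-52 - 5*14161) = -44458/(-52 - 70805) = -44458/(-70857) = -44458*(-1/70857) = 44458/70857 ≈ 0.62743)
M + g(-34, -60) = 44458/70857 + 16 = 1178170/70857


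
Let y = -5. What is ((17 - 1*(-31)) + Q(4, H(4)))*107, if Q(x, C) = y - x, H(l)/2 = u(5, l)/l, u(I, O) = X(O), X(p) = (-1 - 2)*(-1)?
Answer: 4173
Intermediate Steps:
X(p) = 3 (X(p) = -3*(-1) = 3)
u(I, O) = 3
H(l) = 6/l (H(l) = 2*(3/l) = 6/l)
Q(x, C) = -5 - x
((17 - 1*(-31)) + Q(4, H(4)))*107 = ((17 - 1*(-31)) + (-5 - 1*4))*107 = ((17 + 31) + (-5 - 4))*107 = (48 - 9)*107 = 39*107 = 4173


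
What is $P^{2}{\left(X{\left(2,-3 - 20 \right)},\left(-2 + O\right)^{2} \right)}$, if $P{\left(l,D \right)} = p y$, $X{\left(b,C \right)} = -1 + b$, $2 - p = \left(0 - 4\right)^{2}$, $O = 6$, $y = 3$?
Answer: $1764$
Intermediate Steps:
$p = -14$ ($p = 2 - \left(0 - 4\right)^{2} = 2 - \left(-4\right)^{2} = 2 - 16 = -14$)
$P{\left(l,D \right)} = -42$ ($P{\left(l,D \right)} = \left(-14\right) 3 = -42$)
$P^{2}{\left(X{\left(2,-3 - 20 \right)},\left(-2 + O\right)^{2} \right)} = \left(-42\right)^{2} = 1764$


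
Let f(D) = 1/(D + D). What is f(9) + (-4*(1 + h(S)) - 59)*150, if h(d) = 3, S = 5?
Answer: -202499/18 ≈ -11250.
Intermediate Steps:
f(D) = 1/(2*D)
f(9) + (-4*(1 + h(S)) - 59)*150 = (1/2)/9 + (-4*(1 + 3) - 59)*150 = (1/2)*(1/9) + (-4*4 - 59)*150 = 1/18 + (-16 - 59)*150 = 1/18 - 75*150 = 1/18 - 11250 = -202499/18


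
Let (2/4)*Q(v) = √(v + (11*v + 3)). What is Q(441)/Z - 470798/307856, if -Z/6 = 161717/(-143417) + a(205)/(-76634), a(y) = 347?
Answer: -235399/153928 + 10990618378*√5295/37328358831 ≈ 19.896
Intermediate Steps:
Q(v) = 2*√(3 + 12*v) (Q(v) = 2*√(v + (11*v + 3)) = 2*√(v + (3 + 11*v)) = 2*√(3 + 12*v))
Z = 37328358831/5495309189 (Z = -6*(161717/(-143417) + 347/(-76634)) = -6*(161717*(-1/143417) + 347*(-1/76634)) = -6*(-161717/143417 - 347/76634) = -6*(-12442786277/10990618378) = 37328358831/5495309189 ≈ 6.7928)
Q(441)/Z - 470798/307856 = (2*√(3 + 12*441))/(37328358831/5495309189) - 470798/307856 = (2*√(3 + 5292))*(5495309189/37328358831) - 470798*1/307856 = (2*√5295)*(5495309189/37328358831) - 235399/153928 = 10990618378*√5295/37328358831 - 235399/153928 = -235399/153928 + 10990618378*√5295/37328358831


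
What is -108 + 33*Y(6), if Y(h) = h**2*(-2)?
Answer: -2484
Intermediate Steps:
Y(h) = -2*h**2
-108 + 33*Y(6) = -108 + 33*(-2*6**2) = -108 + 33*(-2*36) = -108 + 33*(-72) = -108 - 2376 = -2484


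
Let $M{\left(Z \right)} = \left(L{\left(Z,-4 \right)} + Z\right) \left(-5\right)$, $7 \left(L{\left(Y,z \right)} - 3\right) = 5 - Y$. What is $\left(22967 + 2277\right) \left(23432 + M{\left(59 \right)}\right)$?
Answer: $\frac{4092658256}{7} \approx 5.8467 \cdot 10^{8}$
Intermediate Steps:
$L{\left(Y,z \right)} = \frac{26}{7} - \frac{Y}{7}$ ($L{\left(Y,z \right)} = 3 + \frac{5 - Y}{7} = 3 - \left(- \frac{5}{7} + \frac{Y}{7}\right) = \frac{26}{7} - \frac{Y}{7}$)
$M{\left(Z \right)} = - \frac{130}{7} - \frac{30 Z}{7}$ ($M{\left(Z \right)} = \left(\left(\frac{26}{7} - \frac{Z}{7}\right) + Z\right) \left(-5\right) = \left(\frac{26}{7} + \frac{6 Z}{7}\right) \left(-5\right) = - \frac{130}{7} - \frac{30 Z}{7}$)
$\left(22967 + 2277\right) \left(23432 + M{\left(59 \right)}\right) = \left(22967 + 2277\right) \left(23432 - \frac{1900}{7}\right) = 25244 \left(23432 - \frac{1900}{7}\right) = 25244 \cdot \frac{162124}{7} = \frac{4092658256}{7}$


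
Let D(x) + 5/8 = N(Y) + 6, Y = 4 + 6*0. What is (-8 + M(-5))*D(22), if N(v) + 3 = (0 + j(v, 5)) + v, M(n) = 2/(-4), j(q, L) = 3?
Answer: -1275/16 ≈ -79.688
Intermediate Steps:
M(n) = -1/2 (M(n) = 2*(-1/4) = -1/2)
Y = 4 (Y = 4 + 0 = 4)
N(v) = v (N(v) = -3 + ((0 + 3) + v) = -3 + (3 + v) = v)
D(x) = 75/8 (D(x) = -5/8 + (4 + 6) = -5/8 + 10 = 75/8)
(-8 + M(-5))*D(22) = (-8 - 1/2)*(75/8) = -17/2*75/8 = -1275/16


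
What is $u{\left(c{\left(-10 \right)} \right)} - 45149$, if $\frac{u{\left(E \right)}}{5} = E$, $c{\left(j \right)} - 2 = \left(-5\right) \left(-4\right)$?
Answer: $-45039$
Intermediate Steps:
$c{\left(j \right)} = 22$ ($c{\left(j \right)} = 2 - -20 = 2 + 20 = 22$)
$u{\left(E \right)} = 5 E$
$u{\left(c{\left(-10 \right)} \right)} - 45149 = 5 \cdot 22 - 45149 = 110 - 45149 = -45039$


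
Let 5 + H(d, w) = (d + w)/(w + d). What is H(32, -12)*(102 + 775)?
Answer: -3508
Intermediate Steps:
H(d, w) = -4 (H(d, w) = -5 + (d + w)/(w + d) = -5 + (d + w)/(d + w) = -5 + 1 = -4)
H(32, -12)*(102 + 775) = -4*(102 + 775) = -4*877 = -3508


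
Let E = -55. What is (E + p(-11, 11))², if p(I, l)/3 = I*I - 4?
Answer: 87616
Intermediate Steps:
p(I, l) = -12 + 3*I² (p(I, l) = 3*(I*I - 4) = 3*(I² - 4) = 3*(-4 + I²) = -12 + 3*I²)
(E + p(-11, 11))² = (-55 + (-12 + 3*(-11)²))² = (-55 + (-12 + 3*121))² = (-55 + (-12 + 363))² = (-55 + 351)² = 296² = 87616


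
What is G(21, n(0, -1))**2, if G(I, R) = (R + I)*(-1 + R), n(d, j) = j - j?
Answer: 441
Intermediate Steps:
n(d, j) = 0
G(I, R) = (-1 + R)*(I + R) (G(I, R) = (I + R)*(-1 + R) = (-1 + R)*(I + R))
G(21, n(0, -1))**2 = (0**2 - 1*21 - 1*0 + 21*0)**2 = (0 - 21 + 0 + 0)**2 = (-21)**2 = 441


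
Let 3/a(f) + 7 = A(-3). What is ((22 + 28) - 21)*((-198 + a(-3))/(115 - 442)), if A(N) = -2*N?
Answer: 1943/109 ≈ 17.826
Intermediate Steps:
a(f) = -3 (a(f) = 3/(-7 - 2*(-3)) = 3/(-7 + 6) = 3/(-1) = 3*(-1) = -3)
((22 + 28) - 21)*((-198 + a(-3))/(115 - 442)) = ((22 + 28) - 21)*((-198 - 3)/(115 - 442)) = (50 - 21)*(-201/(-327)) = 29*(-201*(-1/327)) = 29*(67/109) = 1943/109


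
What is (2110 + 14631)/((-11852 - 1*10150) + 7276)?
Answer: -16741/14726 ≈ -1.1368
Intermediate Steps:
(2110 + 14631)/((-11852 - 1*10150) + 7276) = 16741/((-11852 - 10150) + 7276) = 16741/(-22002 + 7276) = 16741/(-14726) = 16741*(-1/14726) = -16741/14726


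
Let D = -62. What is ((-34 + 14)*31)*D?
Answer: 38440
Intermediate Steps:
((-34 + 14)*31)*D = ((-34 + 14)*31)*(-62) = -20*31*(-62) = -620*(-62) = 38440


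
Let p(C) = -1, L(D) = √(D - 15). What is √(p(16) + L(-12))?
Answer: √(-1 + 3*I*√3) ≈ 1.4648 + 1.7736*I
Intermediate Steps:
L(D) = √(-15 + D)
√(p(16) + L(-12)) = √(-1 + √(-15 - 12)) = √(-1 + √(-27)) = √(-1 + 3*I*√3)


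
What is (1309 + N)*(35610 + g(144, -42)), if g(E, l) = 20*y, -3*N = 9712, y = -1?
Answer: -205888150/3 ≈ -6.8629e+7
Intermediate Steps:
N = -9712/3 (N = -1/3*9712 = -9712/3 ≈ -3237.3)
g(E, l) = -20 (g(E, l) = 20*(-1) = -20)
(1309 + N)*(35610 + g(144, -42)) = (1309 - 9712/3)*(35610 - 20) = -5785/3*35590 = -205888150/3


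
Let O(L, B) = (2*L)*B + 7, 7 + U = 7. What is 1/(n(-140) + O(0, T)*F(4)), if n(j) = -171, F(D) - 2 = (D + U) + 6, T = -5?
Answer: -1/87 ≈ -0.011494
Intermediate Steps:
U = 0 (U = -7 + 7 = 0)
F(D) = 8 + D (F(D) = 2 + ((D + 0) + 6) = 2 + (D + 6) = 2 + (6 + D) = 8 + D)
O(L, B) = 7 + 2*B*L (O(L, B) = 2*B*L + 7 = 7 + 2*B*L)
1/(n(-140) + O(0, T)*F(4)) = 1/(-171 + (7 + 2*(-5)*0)*(8 + 4)) = 1/(-171 + (7 + 0)*12) = 1/(-171 + 7*12) = 1/(-171 + 84) = 1/(-87) = -1/87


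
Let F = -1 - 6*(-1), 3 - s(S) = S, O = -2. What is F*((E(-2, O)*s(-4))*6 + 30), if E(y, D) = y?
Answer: -270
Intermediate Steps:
s(S) = 3 - S
F = 5 (F = -1 + 6 = 5)
F*((E(-2, O)*s(-4))*6 + 30) = 5*(-2*(3 - 1*(-4))*6 + 30) = 5*(-2*(3 + 4)*6 + 30) = 5*(-2*7*6 + 30) = 5*(-14*6 + 30) = 5*(-84 + 30) = 5*(-54) = -270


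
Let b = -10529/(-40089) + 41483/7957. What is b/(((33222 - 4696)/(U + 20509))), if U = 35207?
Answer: 16220703454640/1516576103833 ≈ 10.696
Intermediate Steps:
b = 1746791240/318988173 (b = -10529*(-1/40089) + 41483*(1/7957) = 10529/40089 + 41483/7957 = 1746791240/318988173 ≈ 5.4760)
b/(((33222 - 4696)/(U + 20509))) = 1746791240/(318988173*(((33222 - 4696)/(35207 + 20509)))) = 1746791240/(318988173*((28526/55716))) = 1746791240/(318988173*((28526*(1/55716)))) = 1746791240/(318988173*(14263/27858)) = (1746791240/318988173)*(27858/14263) = 16220703454640/1516576103833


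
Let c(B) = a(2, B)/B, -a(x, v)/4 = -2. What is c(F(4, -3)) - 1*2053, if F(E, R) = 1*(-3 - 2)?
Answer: -10273/5 ≈ -2054.6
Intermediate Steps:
a(x, v) = 8 (a(x, v) = -4*(-2) = 8)
F(E, R) = -5 (F(E, R) = 1*(-5) = -5)
c(B) = 8/B
c(F(4, -3)) - 1*2053 = 8/(-5) - 1*2053 = 8*(-1/5) - 2053 = -8/5 - 2053 = -10273/5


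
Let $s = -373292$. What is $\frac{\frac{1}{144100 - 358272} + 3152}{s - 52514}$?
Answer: $- \frac{675070143}{91195722632} \approx -0.0074024$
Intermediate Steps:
$\frac{\frac{1}{144100 - 358272} + 3152}{s - 52514} = \frac{\frac{1}{144100 - 358272} + 3152}{-373292 - 52514} = \frac{\frac{1}{-214172} + 3152}{-425806} = \left(- \frac{1}{214172} + 3152\right) \left(- \frac{1}{425806}\right) = \frac{675070143}{214172} \left(- \frac{1}{425806}\right) = - \frac{675070143}{91195722632}$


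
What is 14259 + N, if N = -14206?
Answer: 53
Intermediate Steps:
14259 + N = 14259 - 14206 = 53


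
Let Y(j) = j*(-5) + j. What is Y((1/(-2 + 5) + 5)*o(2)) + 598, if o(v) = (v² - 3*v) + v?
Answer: 598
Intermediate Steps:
o(v) = v² - 2*v
Y(j) = -4*j (Y(j) = -5*j + j = -4*j)
Y((1/(-2 + 5) + 5)*o(2)) + 598 = -4*(1/(-2 + 5) + 5)*2*(-2 + 2) + 598 = -4*(1/3 + 5)*2*0 + 598 = -4*(⅓ + 5)*0 + 598 = -64*0/3 + 598 = -4*0 + 598 = 0 + 598 = 598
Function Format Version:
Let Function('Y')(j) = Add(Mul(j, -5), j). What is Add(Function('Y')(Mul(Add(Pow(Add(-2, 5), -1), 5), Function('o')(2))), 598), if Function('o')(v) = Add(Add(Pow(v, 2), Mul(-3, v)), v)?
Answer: 598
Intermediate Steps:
Function('o')(v) = Add(Pow(v, 2), Mul(-2, v))
Function('Y')(j) = Mul(-4, j) (Function('Y')(j) = Add(Mul(-5, j), j) = Mul(-4, j))
Add(Function('Y')(Mul(Add(Pow(Add(-2, 5), -1), 5), Function('o')(2))), 598) = Add(Mul(-4, Mul(Add(Pow(Add(-2, 5), -1), 5), Mul(2, Add(-2, 2)))), 598) = Add(Mul(-4, Mul(Add(Pow(3, -1), 5), Mul(2, 0))), 598) = Add(Mul(-4, Mul(Add(Rational(1, 3), 5), 0)), 598) = Add(Mul(-4, Mul(Rational(16, 3), 0)), 598) = Add(Mul(-4, 0), 598) = Add(0, 598) = 598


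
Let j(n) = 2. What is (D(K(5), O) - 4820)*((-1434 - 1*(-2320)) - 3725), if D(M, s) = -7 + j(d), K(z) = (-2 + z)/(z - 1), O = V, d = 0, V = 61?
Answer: 13698175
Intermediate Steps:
O = 61
K(z) = (-2 + z)/(-1 + z)
D(M, s) = -5 (D(M, s) = -7 + 2 = -5)
(D(K(5), O) - 4820)*((-1434 - 1*(-2320)) - 3725) = (-5 - 4820)*((-1434 - 1*(-2320)) - 3725) = -4825*((-1434 + 2320) - 3725) = -4825*(886 - 3725) = -4825*(-2839) = 13698175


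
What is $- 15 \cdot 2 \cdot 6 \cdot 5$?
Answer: $-900$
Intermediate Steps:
$- 15 \cdot 2 \cdot 6 \cdot 5 = \left(-15\right) 12 \cdot 5 = \left(-180\right) 5 = -900$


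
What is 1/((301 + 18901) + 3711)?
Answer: 1/22913 ≈ 4.3643e-5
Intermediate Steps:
1/((301 + 18901) + 3711) = 1/(19202 + 3711) = 1/22913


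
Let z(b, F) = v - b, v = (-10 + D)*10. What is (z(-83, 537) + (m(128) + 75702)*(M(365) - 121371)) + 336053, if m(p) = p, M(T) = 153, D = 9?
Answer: -9191624814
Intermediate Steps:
v = -10 (v = (-10 + 9)*10 = -1*10 = -10)
z(b, F) = -10 - b
(z(-83, 537) + (m(128) + 75702)*(M(365) - 121371)) + 336053 = ((-10 - 1*(-83)) + (128 + 75702)*(153 - 121371)) + 336053 = ((-10 + 83) + 75830*(-121218)) + 336053 = (73 - 9191960940) + 336053 = -9191960867 + 336053 = -9191624814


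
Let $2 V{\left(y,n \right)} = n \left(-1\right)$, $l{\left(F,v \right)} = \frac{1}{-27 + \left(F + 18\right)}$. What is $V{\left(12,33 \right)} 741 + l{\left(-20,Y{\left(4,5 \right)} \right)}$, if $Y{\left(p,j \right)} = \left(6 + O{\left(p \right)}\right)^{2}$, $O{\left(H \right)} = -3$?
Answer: $- \frac{709139}{58} \approx -12227.0$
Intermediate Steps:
$Y{\left(p,j \right)} = 9$ ($Y{\left(p,j \right)} = \left(6 - 3\right)^{2} = 3^{2} = 9$)
$l{\left(F,v \right)} = \frac{1}{-9 + F}$ ($l{\left(F,v \right)} = \frac{1}{-27 + \left(18 + F\right)} = \frac{1}{-9 + F}$)
$V{\left(y,n \right)} = - \frac{n}{2}$ ($V{\left(y,n \right)} = \frac{n \left(-1\right)}{2} = \frac{\left(-1\right) n}{2} = - \frac{n}{2}$)
$V{\left(12,33 \right)} 741 + l{\left(-20,Y{\left(4,5 \right)} \right)} = \left(- \frac{1}{2}\right) 33 \cdot 741 + \frac{1}{-9 - 20} = \left(- \frac{33}{2}\right) 741 + \frac{1}{-29} = - \frac{24453}{2} - \frac{1}{29} = - \frac{709139}{58}$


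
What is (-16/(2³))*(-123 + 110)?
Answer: 26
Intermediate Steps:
(-16/(2³))*(-123 + 110) = -16/8*(-13) = -16*⅛*(-13) = -2*(-13) = 26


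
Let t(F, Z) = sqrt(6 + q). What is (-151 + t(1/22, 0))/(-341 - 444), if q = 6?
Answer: 151/785 - 2*sqrt(3)/785 ≈ 0.18794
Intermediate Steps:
t(F, Z) = 2*sqrt(3) (t(F, Z) = sqrt(6 + 6) = sqrt(12) = 2*sqrt(3))
(-151 + t(1/22, 0))/(-341 - 444) = (-151 + 2*sqrt(3))/(-341 - 444) = (-151 + 2*sqrt(3))/(-785) = (-151 + 2*sqrt(3))*(-1/785) = 151/785 - 2*sqrt(3)/785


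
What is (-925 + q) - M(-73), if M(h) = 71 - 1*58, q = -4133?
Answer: -5071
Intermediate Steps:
M(h) = 13 (M(h) = 71 - 58 = 13)
(-925 + q) - M(-73) = (-925 - 4133) - 1*13 = -5058 - 13 = -5071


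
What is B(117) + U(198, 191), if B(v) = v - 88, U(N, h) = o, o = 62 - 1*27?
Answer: 64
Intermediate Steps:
o = 35 (o = 62 - 27 = 35)
U(N, h) = 35
B(v) = -88 + v
B(117) + U(198, 191) = (-88 + 117) + 35 = 29 + 35 = 64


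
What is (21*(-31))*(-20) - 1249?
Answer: 11771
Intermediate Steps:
(21*(-31))*(-20) - 1249 = -651*(-20) - 1249 = 13020 - 1249 = 11771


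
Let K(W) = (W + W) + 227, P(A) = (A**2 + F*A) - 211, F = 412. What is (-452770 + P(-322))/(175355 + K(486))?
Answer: -481961/176554 ≈ -2.7298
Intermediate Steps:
P(A) = -211 + A**2 + 412*A (P(A) = (A**2 + 412*A) - 211 = -211 + A**2 + 412*A)
K(W) = 227 + 2*W (K(W) = 2*W + 227 = 227 + 2*W)
(-452770 + P(-322))/(175355 + K(486)) = (-452770 + (-211 + (-322)**2 + 412*(-322)))/(175355 + (227 + 2*486)) = (-452770 + (-211 + 103684 - 132664))/(175355 + (227 + 972)) = (-452770 - 29191)/(175355 + 1199) = -481961/176554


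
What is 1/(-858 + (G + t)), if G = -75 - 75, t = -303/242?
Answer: -242/244239 ≈ -0.00099083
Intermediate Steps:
t = -303/242 (t = -303*1/242 = -303/242 ≈ -1.2521)
G = -150
1/(-858 + (G + t)) = 1/(-858 + (-150 - 303/242)) = 1/(-858 - 36603/242) = 1/(-244239/242) = -242/244239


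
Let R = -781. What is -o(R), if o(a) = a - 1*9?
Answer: 790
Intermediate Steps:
o(a) = -9 + a (o(a) = a - 9 = -9 + a)
-o(R) = -(-9 - 781) = -1*(-790) = 790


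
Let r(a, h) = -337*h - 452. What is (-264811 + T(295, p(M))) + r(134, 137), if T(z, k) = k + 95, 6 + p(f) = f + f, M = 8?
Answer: -311327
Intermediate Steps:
p(f) = -6 + 2*f (p(f) = -6 + (f + f) = -6 + 2*f)
r(a, h) = -452 - 337*h
T(z, k) = 95 + k
(-264811 + T(295, p(M))) + r(134, 137) = (-264811 + (95 + (-6 + 2*8))) + (-452 - 337*137) = (-264811 + (95 + (-6 + 16))) + (-452 - 46169) = (-264811 + (95 + 10)) - 46621 = (-264811 + 105) - 46621 = -264706 - 46621 = -311327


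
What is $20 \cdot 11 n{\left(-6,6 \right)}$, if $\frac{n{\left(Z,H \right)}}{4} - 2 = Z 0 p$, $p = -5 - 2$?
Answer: $1760$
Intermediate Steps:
$p = -7$ ($p = -5 - 2 = -7$)
$n{\left(Z,H \right)} = 8$ ($n{\left(Z,H \right)} = 8 + 4 Z 0 \left(-7\right) = 8 + 4 \cdot 0 \left(-7\right) = 8 + 4 \cdot 0 = 8 + 0 = 8$)
$20 \cdot 11 n{\left(-6,6 \right)} = 20 \cdot 11 \cdot 8 = 220 \cdot 8 = 1760$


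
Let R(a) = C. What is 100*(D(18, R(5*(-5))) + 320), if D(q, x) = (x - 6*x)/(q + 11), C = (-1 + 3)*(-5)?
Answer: 933000/29 ≈ 32172.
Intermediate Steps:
C = -10 (C = 2*(-5) = -10)
R(a) = -10
D(q, x) = -5*x/(11 + q) (D(q, x) = (-5*x)/(11 + q) = -5*x/(11 + q))
100*(D(18, R(5*(-5))) + 320) = 100*(-5*(-10)/(11 + 18) + 320) = 100*(-5*(-10)/29 + 320) = 100*(-5*(-10)*1/29 + 320) = 100*(50/29 + 320) = 100*(9330/29) = 933000/29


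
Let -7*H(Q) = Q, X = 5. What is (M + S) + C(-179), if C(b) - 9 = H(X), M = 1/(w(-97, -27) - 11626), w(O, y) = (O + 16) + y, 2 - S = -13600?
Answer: 1117921641/82138 ≈ 13610.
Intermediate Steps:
S = 13602 (S = 2 - 1*(-13600) = 2 + 13600 = 13602)
w(O, y) = 16 + O + y (w(O, y) = (16 + O) + y = 16 + O + y)
M = -1/11734 (M = 1/((16 - 97 - 27) - 11626) = 1/(-108 - 11626) = 1/(-11734) = -1/11734 ≈ -8.5222e-5)
H(Q) = -Q/7
C(b) = 58/7 (C(b) = 9 - ⅐*5 = 9 - 5/7 = 58/7)
(M + S) + C(-179) = (-1/11734 + 13602) + 58/7 = 159605867/11734 + 58/7 = 1117921641/82138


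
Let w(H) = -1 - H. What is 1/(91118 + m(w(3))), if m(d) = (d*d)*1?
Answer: 1/91134 ≈ 1.0973e-5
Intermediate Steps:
m(d) = d² (m(d) = d²*1 = d²)
1/(91118 + m(w(3))) = 1/(91118 + (-1 - 1*3)²) = 1/(91118 + (-1 - 3)²) = 1/(91118 + (-4)²) = 1/(91118 + 16) = 1/91134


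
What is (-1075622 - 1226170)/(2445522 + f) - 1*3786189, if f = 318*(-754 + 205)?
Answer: -716517529121/189245 ≈ -3.7862e+6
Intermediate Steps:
f = -174582 (f = 318*(-549) = -174582)
(-1075622 - 1226170)/(2445522 + f) - 1*3786189 = (-1075622 - 1226170)/(2445522 - 174582) - 1*3786189 = -2301792/2270940 - 3786189 = -2301792*1/2270940 - 3786189 = -191816/189245 - 3786189 = -716517529121/189245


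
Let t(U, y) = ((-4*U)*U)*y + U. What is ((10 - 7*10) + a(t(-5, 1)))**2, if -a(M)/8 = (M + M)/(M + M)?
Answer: 4624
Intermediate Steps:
t(U, y) = U - 4*y*U**2 (t(U, y) = (-4*U**2)*y + U = -4*y*U**2 + U = U - 4*y*U**2)
a(M) = -8 (a(M) = -8*(M + M)/(M + M) = -8*2*M/(2*M) = -8*2*M*1/(2*M) = -8*1 = -8)
((10 - 7*10) + a(t(-5, 1)))**2 = ((10 - 7*10) - 8)**2 = ((10 - 70) - 8)**2 = (-60 - 8)**2 = (-68)**2 = 4624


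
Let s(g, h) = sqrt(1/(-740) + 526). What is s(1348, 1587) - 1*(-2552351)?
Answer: 2552351 + sqrt(72009215)/370 ≈ 2.5524e+6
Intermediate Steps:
s(g, h) = sqrt(72009215)/370 (s(g, h) = sqrt(-1/740 + 526) = sqrt(389239/740) = sqrt(72009215)/370)
s(1348, 1587) - 1*(-2552351) = sqrt(72009215)/370 - 1*(-2552351) = sqrt(72009215)/370 + 2552351 = 2552351 + sqrt(72009215)/370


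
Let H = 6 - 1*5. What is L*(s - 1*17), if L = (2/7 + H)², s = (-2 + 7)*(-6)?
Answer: -3807/49 ≈ -77.694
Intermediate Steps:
s = -30 (s = 5*(-6) = -30)
H = 1 (H = 6 - 5 = 1)
L = 81/49 (L = (2/7 + 1)² = (9/7)² = 81/49 ≈ 1.6531)
L*(s - 1*17) = 81*(-30 - 1*17)/49 = 81*(-30 - 17)/49 = (81/49)*(-47) = -3807/49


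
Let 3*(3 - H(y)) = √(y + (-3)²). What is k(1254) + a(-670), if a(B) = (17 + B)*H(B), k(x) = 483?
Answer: -1476 + 653*I*√661/3 ≈ -1476.0 + 5596.2*I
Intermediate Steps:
H(y) = 3 - √(9 + y)/3 (H(y) = 3 - √(y + (-3)²)/3 = 3 - √(y + 9)/3 = 3 - √(9 + y)/3)
a(B) = (3 - √(9 + B)/3)*(17 + B) (a(B) = (17 + B)*(3 - √(9 + B)/3) = (3 - √(9 + B)/3)*(17 + B))
k(1254) + a(-670) = 483 - (-9 + √(9 - 670))*(17 - 670)/3 = 483 - ⅓*(-9 + √(-661))*(-653) = 483 - ⅓*(-9 + I*√661)*(-653) = 483 + (-1959 + 653*I*√661/3) = -1476 + 653*I*√661/3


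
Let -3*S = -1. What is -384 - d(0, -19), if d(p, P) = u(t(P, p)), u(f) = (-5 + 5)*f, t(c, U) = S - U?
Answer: -384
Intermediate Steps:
S = ⅓ (S = -⅓*(-1) = ⅓ ≈ 0.33333)
t(c, U) = ⅓ - U
u(f) = 0 (u(f) = 0*f = 0)
d(p, P) = 0
-384 - d(0, -19) = -384 - 1*0 = -384 + 0 = -384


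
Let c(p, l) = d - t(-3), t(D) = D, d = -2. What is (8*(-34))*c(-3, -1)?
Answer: -272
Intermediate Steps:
c(p, l) = 1 (c(p, l) = -2 - 1*(-3) = -2 + 3 = 1)
(8*(-34))*c(-3, -1) = (8*(-34))*1 = -272*1 = -272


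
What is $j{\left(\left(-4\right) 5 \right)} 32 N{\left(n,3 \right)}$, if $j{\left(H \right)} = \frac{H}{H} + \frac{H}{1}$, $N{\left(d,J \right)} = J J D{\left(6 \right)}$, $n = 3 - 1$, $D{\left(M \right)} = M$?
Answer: $-32832$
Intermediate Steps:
$n = 2$ ($n = 3 - 1 = 2$)
$N{\left(d,J \right)} = 6 J^{2}$ ($N{\left(d,J \right)} = J J 6 = J^{2} \cdot 6 = 6 J^{2}$)
$j{\left(H \right)} = 1 + H$ ($j{\left(H \right)} = 1 + H 1 = 1 + H$)
$j{\left(\left(-4\right) 5 \right)} 32 N{\left(n,3 \right)} = \left(1 - 20\right) 32 \cdot 6 \cdot 3^{2} = \left(1 - 20\right) 32 \cdot 6 \cdot 9 = \left(-19\right) 32 \cdot 54 = \left(-608\right) 54 = -32832$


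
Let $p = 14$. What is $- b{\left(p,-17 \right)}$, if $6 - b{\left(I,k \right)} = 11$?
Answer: $5$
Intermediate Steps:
$b{\left(I,k \right)} = -5$ ($b{\left(I,k \right)} = 6 - 11 = -5$)
$- b{\left(p,-17 \right)} = \left(-1\right) \left(-5\right) = 5$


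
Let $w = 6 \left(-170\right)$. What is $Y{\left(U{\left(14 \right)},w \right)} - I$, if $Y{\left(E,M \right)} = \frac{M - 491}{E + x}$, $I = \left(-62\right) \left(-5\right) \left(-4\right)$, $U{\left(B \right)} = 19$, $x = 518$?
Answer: $\frac{664369}{537} \approx 1237.2$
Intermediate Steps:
$I = -1240$ ($I = 310 \left(-4\right) = -1240$)
$w = -1020$
$Y{\left(E,M \right)} = \frac{-491 + M}{518 + E}$ ($Y{\left(E,M \right)} = \frac{M - 491}{E + 518} = \frac{-491 + M}{518 + E}$)
$Y{\left(U{\left(14 \right)},w \right)} - I = \frac{-491 - 1020}{518 + 19} - -1240 = \frac{1}{537} \left(-1511\right) + 1240 = - \frac{1511}{537} + 1240 = \frac{664369}{537}$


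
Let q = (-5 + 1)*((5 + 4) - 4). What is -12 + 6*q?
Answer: -132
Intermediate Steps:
q = -20 (q = -4*(9 - 4) = -4*5 = -20)
-12 + 6*q = -12 + 6*(-20) = -12 - 120 = -132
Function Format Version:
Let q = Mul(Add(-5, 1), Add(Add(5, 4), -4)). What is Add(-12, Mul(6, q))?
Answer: -132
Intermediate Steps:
q = -20 (q = Mul(-4, Add(9, -4)) = Mul(-4, 5) = -20)
Add(-12, Mul(6, q)) = Add(-12, Mul(6, -20)) = Add(-12, -120) = -132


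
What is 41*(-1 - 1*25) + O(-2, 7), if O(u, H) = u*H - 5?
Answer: -1085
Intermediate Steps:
O(u, H) = -5 + H*u (O(u, H) = H*u - 5 = -5 + H*u)
41*(-1 - 1*25) + O(-2, 7) = 41*(-1 - 1*25) + (-5 + 7*(-2)) = 41*(-1 - 25) + (-5 - 14) = 41*(-26) - 19 = -1066 - 19 = -1085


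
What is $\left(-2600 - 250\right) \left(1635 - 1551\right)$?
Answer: $-239400$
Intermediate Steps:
$\left(-2600 - 250\right) \left(1635 - 1551\right) = \left(-2850\right) 84 = -239400$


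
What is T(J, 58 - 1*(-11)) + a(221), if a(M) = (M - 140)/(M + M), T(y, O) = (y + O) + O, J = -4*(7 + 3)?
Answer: 43397/442 ≈ 98.183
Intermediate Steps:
J = -40 (J = -4*10 = -40)
T(y, O) = y + 2*O (T(y, O) = (O + y) + O = y + 2*O)
a(M) = (-140 + M)/(2*M) (a(M) = (-140 + M)/((2*M)) = (-140 + M)*(1/(2*M)) = (-140 + M)/(2*M))
T(J, 58 - 1*(-11)) + a(221) = (-40 + 2*(58 - 1*(-11))) + (½)*(-140 + 221)/221 = (-40 + 2*(58 + 11)) + (½)*(1/221)*81 = (-40 + 2*69) + 81/442 = (-40 + 138) + 81/442 = 98 + 81/442 = 43397/442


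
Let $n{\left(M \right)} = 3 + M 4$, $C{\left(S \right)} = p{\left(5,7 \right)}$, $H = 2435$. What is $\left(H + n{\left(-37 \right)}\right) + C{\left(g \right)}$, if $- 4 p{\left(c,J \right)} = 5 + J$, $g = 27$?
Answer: $2287$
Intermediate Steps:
$p{\left(c,J \right)} = - \frac{5}{4} - \frac{J}{4}$ ($p{\left(c,J \right)} = - \frac{5 + J}{4} = - \frac{5}{4} - \frac{J}{4}$)
$C{\left(S \right)} = -3$ ($C{\left(S \right)} = - \frac{5}{4} - \frac{7}{4} = -3$)
$n{\left(M \right)} = 3 + 4 M$
$\left(H + n{\left(-37 \right)}\right) + C{\left(g \right)} = \left(2435 + \left(3 + 4 \left(-37\right)\right)\right) - 3 = \left(2435 + \left(3 - 148\right)\right) - 3 = \left(2435 - 145\right) - 3 = 2290 - 3 = 2287$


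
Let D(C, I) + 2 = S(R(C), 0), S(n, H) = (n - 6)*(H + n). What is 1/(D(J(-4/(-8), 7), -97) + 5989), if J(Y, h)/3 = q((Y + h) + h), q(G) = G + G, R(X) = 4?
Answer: 1/5979 ≈ 0.00016725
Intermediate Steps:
S(n, H) = (-6 + n)*(H + n)
q(G) = 2*G
J(Y, h) = 6*Y + 12*h (J(Y, h) = 3*(2*((Y + h) + h)) = 3*(2*(Y + 2*h)) = 3*(2*Y + 4*h) = 6*Y + 12*h)
D(C, I) = -10 (D(C, I) = -2 + (4**2 - 6*0 - 6*4 + 0*4) = -2 + (16 + 0 - 24 + 0) = -2 - 8 = -10)
1/(D(J(-4/(-8), 7), -97) + 5989) = 1/(-10 + 5989) = 1/5979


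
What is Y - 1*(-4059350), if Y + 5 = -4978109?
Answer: -918764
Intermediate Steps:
Y = -4978114 (Y = -5 - 4978109 = -4978114)
Y - 1*(-4059350) = -4978114 - 1*(-4059350) = -4978114 + 4059350 = -918764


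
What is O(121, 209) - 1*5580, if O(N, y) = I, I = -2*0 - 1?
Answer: -5581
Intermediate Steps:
I = -1 (I = 0 - 1 = -1)
O(N, y) = -1
O(121, 209) - 1*5580 = -1 - 1*5580 = -1 - 5580 = -5581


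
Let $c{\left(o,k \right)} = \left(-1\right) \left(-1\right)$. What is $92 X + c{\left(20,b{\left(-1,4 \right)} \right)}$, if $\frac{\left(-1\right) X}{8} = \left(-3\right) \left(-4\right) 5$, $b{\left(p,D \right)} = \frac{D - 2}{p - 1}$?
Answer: $-44159$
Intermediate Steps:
$b{\left(p,D \right)} = \frac{-2 + D}{-1 + p}$
$c{\left(o,k \right)} = 1$
$X = -480$ ($X = - 8 \left(-3\right) \left(-4\right) 5 = - 8 \cdot 12 \cdot 5 = \left(-8\right) 60 = -480$)
$92 X + c{\left(20,b{\left(-1,4 \right)} \right)} = 92 \left(-480\right) + 1 = -44160 + 1 = -44159$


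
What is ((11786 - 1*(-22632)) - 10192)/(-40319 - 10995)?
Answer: -12113/25657 ≈ -0.47211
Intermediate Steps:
((11786 - 1*(-22632)) - 10192)/(-40319 - 10995) = ((11786 + 22632) - 10192)/(-51314) = (34418 - 10192)*(-1/51314) = 24226*(-1/51314) = -12113/25657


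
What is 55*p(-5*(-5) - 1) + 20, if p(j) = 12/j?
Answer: 95/2 ≈ 47.500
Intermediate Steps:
55*p(-5*(-5) - 1) + 20 = 55*(12/(-5*(-5) - 1)) + 20 = 55*(12/(25 - 1)) + 20 = 55*(12/24) + 20 = 55*(12*(1/24)) + 20 = 55*(1/2) + 20 = 55/2 + 20 = 95/2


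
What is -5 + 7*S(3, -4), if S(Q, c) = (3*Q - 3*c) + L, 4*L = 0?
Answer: 142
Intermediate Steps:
L = 0 (L = (¼)*0 = 0)
S(Q, c) = -3*c + 3*Q (S(Q, c) = (3*Q - 3*c) + 0 = (-3*c + 3*Q) + 0 = -3*c + 3*Q)
-5 + 7*S(3, -4) = -5 + 7*(-3*(-4) + 3*3) = -5 + 7*(12 + 9) = -5 + 7*21 = -5 + 147 = 142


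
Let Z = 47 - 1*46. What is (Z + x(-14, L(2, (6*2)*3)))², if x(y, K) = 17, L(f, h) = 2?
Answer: 324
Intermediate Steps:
Z = 1 (Z = 47 - 46 = 1)
(Z + x(-14, L(2, (6*2)*3)))² = (1 + 17)² = 18² = 324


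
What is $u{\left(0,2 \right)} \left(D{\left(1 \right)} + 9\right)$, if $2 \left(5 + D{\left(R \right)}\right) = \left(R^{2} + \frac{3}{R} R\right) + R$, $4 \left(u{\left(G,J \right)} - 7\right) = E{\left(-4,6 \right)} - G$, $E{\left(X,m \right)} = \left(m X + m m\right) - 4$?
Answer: $\frac{117}{2} \approx 58.5$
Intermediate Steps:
$E{\left(X,m \right)} = -4 + m^{2} + X m$ ($E{\left(X,m \right)} = \left(X m + m^{2}\right) - 4 = \left(m^{2} + X m\right) - 4 = -4 + m^{2} + X m$)
$u{\left(G,J \right)} = 9 - \frac{G}{4}$ ($u{\left(G,J \right)} = 7 + \frac{\left(-4 + 6^{2} - 24\right) - G}{4} = 7 + \frac{\left(-4 + 36 - 24\right) - G}{4} = 7 + \frac{8 - G}{4} = 7 - \left(-2 + \frac{G}{4}\right) = 9 - \frac{G}{4}$)
$D{\left(R \right)} = - \frac{7}{2} + \frac{R}{2} + \frac{R^{2}}{2}$ ($D{\left(R \right)} = -5 + \frac{\left(R^{2} + \frac{3}{R} R\right) + R}{2} = -5 + \frac{\left(R^{2} + 3\right) + R}{2} = -5 + \frac{\left(3 + R^{2}\right) + R}{2} = -5 + \frac{3 + R + R^{2}}{2} = -5 + \left(\frac{3}{2} + \frac{R}{2} + \frac{R^{2}}{2}\right) = - \frac{7}{2} + \frac{R}{2} + \frac{R^{2}}{2}$)
$u{\left(0,2 \right)} \left(D{\left(1 \right)} + 9\right) = \left(9 - 0\right) \left(\left(- \frac{7}{2} + \frac{1}{2} \cdot 1 + \frac{1^{2}}{2}\right) + 9\right) = \left(9 + 0\right) \left(\left(- \frac{7}{2} + \frac{1}{2} + \frac{1}{2} \cdot 1\right) + 9\right) = 9 \left(\left(- \frac{7}{2} + \frac{1}{2} + \frac{1}{2}\right) + 9\right) = 9 \left(- \frac{5}{2} + 9\right) = 9 \cdot \frac{13}{2} = \frac{117}{2}$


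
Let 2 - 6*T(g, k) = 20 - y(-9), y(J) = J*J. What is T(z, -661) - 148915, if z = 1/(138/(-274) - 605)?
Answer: -297809/2 ≈ -1.4890e+5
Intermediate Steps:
y(J) = J²
z = -137/82954 (z = 1/(138*(-1/274) - 605) = 1/(-69/137 - 605) = 1/(-82954/137) = -137/82954 ≈ -0.0016515)
T(g, k) = 21/2 (T(g, k) = ⅓ - (20 - 1*(-9)²)/6 = ⅓ - (20 - 1*81)/6 = ⅓ - (20 - 81)/6 = ⅓ - ⅙*(-61) = ⅓ + 61/6 = 21/2)
T(z, -661) - 148915 = 21/2 - 148915 = -297809/2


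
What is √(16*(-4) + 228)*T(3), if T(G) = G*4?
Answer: 24*√41 ≈ 153.68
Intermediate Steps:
T(G) = 4*G
√(16*(-4) + 228)*T(3) = √(16*(-4) + 228)*(4*3) = √(-64 + 228)*12 = √164*12 = (2*√41)*12 = 24*√41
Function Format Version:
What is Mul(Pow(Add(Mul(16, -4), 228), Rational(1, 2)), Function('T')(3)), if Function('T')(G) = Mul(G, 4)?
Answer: Mul(24, Pow(41, Rational(1, 2))) ≈ 153.68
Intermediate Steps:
Function('T')(G) = Mul(4, G)
Mul(Pow(Add(Mul(16, -4), 228), Rational(1, 2)), Function('T')(3)) = Mul(Pow(Add(Mul(16, -4), 228), Rational(1, 2)), Mul(4, 3)) = Mul(Pow(Add(-64, 228), Rational(1, 2)), 12) = Mul(Pow(164, Rational(1, 2)), 12) = Mul(Mul(2, Pow(41, Rational(1, 2))), 12) = Mul(24, Pow(41, Rational(1, 2)))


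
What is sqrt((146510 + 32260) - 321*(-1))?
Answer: 9*sqrt(2211) ≈ 423.19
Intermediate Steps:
sqrt((146510 + 32260) - 321*(-1)) = sqrt(178770 + 321) = sqrt(179091) = 9*sqrt(2211)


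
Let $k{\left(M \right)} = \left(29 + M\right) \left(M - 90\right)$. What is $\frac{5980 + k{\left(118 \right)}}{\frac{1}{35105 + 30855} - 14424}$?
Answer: $- \frac{665932160}{951407039} \approx -0.69994$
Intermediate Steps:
$k{\left(M \right)} = \left(-90 + M\right) \left(29 + M\right)$ ($k{\left(M \right)} = \left(29 + M\right) \left(-90 + M\right) = \left(-90 + M\right) \left(29 + M\right)$)
$\frac{5980 + k{\left(118 \right)}}{\frac{1}{35105 + 30855} - 14424} = \frac{5980 - \left(9808 - 13924\right)}{\frac{1}{35105 + 30855} - 14424} = \frac{5980 - -4116}{\frac{1}{65960} - 14424} = \frac{5980 + 4116}{\frac{1}{65960} - 14424} = \frac{10096}{- \frac{951407039}{65960}} = 10096 \left(- \frac{65960}{951407039}\right) = - \frac{665932160}{951407039}$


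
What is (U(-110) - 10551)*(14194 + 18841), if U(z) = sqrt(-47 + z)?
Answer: -348552285 + 33035*I*sqrt(157) ≈ -3.4855e+8 + 4.1393e+5*I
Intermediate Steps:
(U(-110) - 10551)*(14194 + 18841) = (sqrt(-47 - 110) - 10551)*(14194 + 18841) = (sqrt(-157) - 10551)*33035 = (I*sqrt(157) - 10551)*33035 = (-10551 + I*sqrt(157))*33035 = -348552285 + 33035*I*sqrt(157)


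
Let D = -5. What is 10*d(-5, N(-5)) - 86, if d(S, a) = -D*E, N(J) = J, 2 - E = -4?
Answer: 214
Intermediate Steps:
E = 6 (E = 2 - 1*(-4) = 2 + 4 = 6)
d(S, a) = 30 (d(S, a) = -(-5)*6 = -1*(-30) = 30)
10*d(-5, N(-5)) - 86 = 10*30 - 86 = 300 - 86 = 214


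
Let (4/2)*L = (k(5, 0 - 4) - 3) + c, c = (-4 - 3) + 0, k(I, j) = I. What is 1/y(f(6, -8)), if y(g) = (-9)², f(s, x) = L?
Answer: 1/81 ≈ 0.012346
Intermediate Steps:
c = -7 (c = -7 + 0 = -7)
L = -5/2 (L = ((5 - 3) - 7)/2 = (2 - 7)/2 = (½)*(-5) = -5/2 ≈ -2.5000)
f(s, x) = -5/2
y(g) = 81
1/y(f(6, -8)) = 1/81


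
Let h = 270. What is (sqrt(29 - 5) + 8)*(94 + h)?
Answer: 2912 + 728*sqrt(6) ≈ 4695.2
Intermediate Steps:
(sqrt(29 - 5) + 8)*(94 + h) = (sqrt(29 - 5) + 8)*(94 + 270) = (sqrt(24) + 8)*364 = (2*sqrt(6) + 8)*364 = (8 + 2*sqrt(6))*364 = 2912 + 728*sqrt(6)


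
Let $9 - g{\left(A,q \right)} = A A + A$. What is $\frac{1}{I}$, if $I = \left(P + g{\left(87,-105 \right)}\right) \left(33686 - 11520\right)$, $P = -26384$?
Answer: $- \frac{1}{754331146} \approx -1.3257 \cdot 10^{-9}$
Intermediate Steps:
$g{\left(A,q \right)} = 9 - A - A^{2}$ ($g{\left(A,q \right)} = 9 - \left(A A + A\right) = 9 - \left(A^{2} + A\right) = 9 - \left(A + A^{2}\right) = 9 - A - A^{2}$)
$I = -754331146$ ($I = \left(-26384 - 7647\right) \left(33686 - 11520\right) = \left(-26384 - 7647\right) 22166 = \left(-34031\right) 22166 = -754331146$)
$\frac{1}{I} = \frac{1}{-754331146} = - \frac{1}{754331146}$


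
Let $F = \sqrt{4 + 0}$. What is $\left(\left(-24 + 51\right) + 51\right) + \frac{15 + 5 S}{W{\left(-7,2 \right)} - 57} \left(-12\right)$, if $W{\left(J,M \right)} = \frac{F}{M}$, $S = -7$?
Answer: $\frac{516}{7} \approx 73.714$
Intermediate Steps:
$F = 2$ ($F = \sqrt{4} = 2$)
$W{\left(J,M \right)} = \frac{2}{M}$
$\left(\left(-24 + 51\right) + 51\right) + \frac{15 + 5 S}{W{\left(-7,2 \right)} - 57} \left(-12\right) = \left(\left(-24 + 51\right) + 51\right) + \frac{15 + 5 \left(-7\right)}{\frac{2}{2} - 57} \left(-12\right) = \left(27 + 51\right) + \frac{15 - 35}{2 \cdot \frac{1}{2} - 57} \left(-12\right) = 78 + - \frac{20}{1 - 57} \left(-12\right) = 78 + - \frac{20}{-56} \left(-12\right) = 78 + \left(-20\right) \left(- \frac{1}{56}\right) \left(-12\right) = 78 + \frac{5}{14} \left(-12\right) = 78 - \frac{30}{7} = \frac{516}{7}$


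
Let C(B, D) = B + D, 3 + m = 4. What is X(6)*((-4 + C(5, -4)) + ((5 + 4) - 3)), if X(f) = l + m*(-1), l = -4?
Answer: -15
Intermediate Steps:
m = 1 (m = -3 + 4 = 1)
X(f) = -5 (X(f) = -4 + 1*(-1) = -4 - 1 = -5)
X(6)*((-4 + C(5, -4)) + ((5 + 4) - 3)) = -5*((-4 + (5 - 4)) + ((5 + 4) - 3)) = -5*((-4 + 1) + (9 - 3)) = -5*(-3 + 6) = -5*3 = -15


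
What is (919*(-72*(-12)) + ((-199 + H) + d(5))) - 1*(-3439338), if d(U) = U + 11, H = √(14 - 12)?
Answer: 4233171 + √2 ≈ 4.2332e+6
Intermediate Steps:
H = √2 ≈ 1.4142
d(U) = 11 + U
(919*(-72*(-12)) + ((-199 + H) + d(5))) - 1*(-3439338) = (919*(-72*(-12)) + ((-199 + √2) + (11 + 5))) - 1*(-3439338) = (919*864 + ((-199 + √2) + 16)) + 3439338 = (794016 + (-183 + √2)) + 3439338 = (793833 + √2) + 3439338 = 4233171 + √2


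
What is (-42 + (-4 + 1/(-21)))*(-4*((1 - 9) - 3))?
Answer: -42548/21 ≈ -2026.1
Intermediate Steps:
(-42 + (-4 + 1/(-21)))*(-4*((1 - 9) - 3)) = (-42 + (-4 - 1/21))*(-4*(-8 - 3)) = (-42 - 85/21)*(-4*(-11)) = -967/21*44 = -42548/21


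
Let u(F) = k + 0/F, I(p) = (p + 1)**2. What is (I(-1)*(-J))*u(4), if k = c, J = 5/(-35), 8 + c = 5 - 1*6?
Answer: 0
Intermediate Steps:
c = -9 (c = -8 + (5 - 1*6) = -8 + (5 - 6) = -8 - 1 = -9)
J = -1/7 (J = 5*(-1/35) = -1/7 ≈ -0.14286)
I(p) = (1 + p)**2
k = -9
u(F) = -9 (u(F) = -9 + 0/F = -9 + 0 = -9)
(I(-1)*(-J))*u(4) = ((1 - 1)**2*(-1*(-1/7)))*(-9) = (0**2*(1/7))*(-9) = (0*(1/7))*(-9) = 0*(-9) = 0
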